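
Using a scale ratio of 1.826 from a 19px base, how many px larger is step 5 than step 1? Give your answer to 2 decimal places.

351.01px

Step 1: 19.0 × 1.826 = 34.6940px
Step 5: 19.0 × 1.826⁵ = 385.7070px
Difference: 385.7070 − 34.6940 = 351.0130px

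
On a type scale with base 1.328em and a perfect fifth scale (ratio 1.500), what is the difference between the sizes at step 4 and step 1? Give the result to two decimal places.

Step 1: 1.328 × 1.500 = 1.9920em
Step 4: 1.328 × 1.500⁴ = 6.7230em
Difference: 6.7230 − 1.9920 = 4.7310em

4.73em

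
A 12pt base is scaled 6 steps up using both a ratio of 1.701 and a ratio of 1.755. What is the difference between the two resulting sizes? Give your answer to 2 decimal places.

59.95pt

At 1.701: 12.0 × 1.701⁶ = 290.6746pt
At 1.755: 12.0 × 1.755⁶ = 350.6259pt
Difference: 350.6259 − 290.6746 = 59.9513pt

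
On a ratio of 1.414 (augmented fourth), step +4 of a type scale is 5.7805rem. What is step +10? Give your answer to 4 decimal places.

Moving from step +4 to step +10 is 6 steps up, so multiply by r⁶.
5.7805 × 1.414⁶ = 5.7805 × 7.99275 ≈ 46.2021

46.2021rem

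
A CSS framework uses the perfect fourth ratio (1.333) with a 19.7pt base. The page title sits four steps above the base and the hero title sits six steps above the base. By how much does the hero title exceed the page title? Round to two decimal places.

Step 4: 19.7 × 1.333⁴ = 62.1995pt
Step 6: 19.7 × 1.333⁶ = 110.5216pt
Difference: 110.5216 − 62.1995 = 48.3221pt

48.32pt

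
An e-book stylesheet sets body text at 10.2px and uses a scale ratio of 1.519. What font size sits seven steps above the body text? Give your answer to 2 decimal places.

190.33px

Each step on a modular scale multiplies by the ratio, so the size n steps from the base is base × ratioⁿ.
10.2 × 1.519⁷ = 10.2 × 18.65969 ≈ 190.33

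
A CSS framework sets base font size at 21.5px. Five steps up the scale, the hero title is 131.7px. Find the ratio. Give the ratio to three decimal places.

The ratio satisfies 21.5 × r⁵ = 131.7, so r = (131.7 / 21.5)^(1/5).
r = 6.1256^(1/5) ≈ 1.4369

1.437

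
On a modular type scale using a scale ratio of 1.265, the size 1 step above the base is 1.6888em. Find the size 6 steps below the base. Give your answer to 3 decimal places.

0.326em

The gap is -6 − (1) = -7 steps, so the factor is 1.265^-7.
1.6888 ÷ 1.265⁷ = 1.6888 ÷ 5.18363 ≈ 0.326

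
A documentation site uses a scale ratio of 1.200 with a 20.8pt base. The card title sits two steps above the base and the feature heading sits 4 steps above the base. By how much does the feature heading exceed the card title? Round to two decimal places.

Step 2: 20.8 × 1.200² = 29.9520pt
Step 4: 20.8 × 1.200⁴ = 43.1309pt
Difference: 43.1309 − 29.9520 = 13.1789pt

13.18pt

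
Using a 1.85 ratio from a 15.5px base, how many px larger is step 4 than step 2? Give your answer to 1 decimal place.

Step 2: 15.5 × 1.85² = 53.049px
Step 4: 15.5 × 1.85⁴ = 181.559px
Difference: 181.559 − 53.049 = 128.510px

128.5px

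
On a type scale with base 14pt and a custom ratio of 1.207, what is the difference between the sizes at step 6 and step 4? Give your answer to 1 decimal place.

Step 4: 14.0 × 1.207⁴ = 29.714pt
Step 6: 14.0 × 1.207⁶ = 43.288pt
Difference: 43.288 − 29.714 = 13.574pt

13.6pt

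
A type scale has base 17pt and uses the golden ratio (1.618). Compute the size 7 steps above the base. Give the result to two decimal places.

Every step multiplies by the scale ratio.
17.0 × 1.618⁷ = 17.0 × 29.03017 ≈ 493.51

493.51pt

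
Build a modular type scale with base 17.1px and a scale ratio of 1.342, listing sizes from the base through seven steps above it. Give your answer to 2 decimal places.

Step 0: 17.1px
Step 1: 17.1 × 1.342 = 22.95
Step 2: 17.1 × 1.342² = 30.80
Step 3: 17.1 × 1.342³ = 41.33
Step 4: 17.1 × 1.342⁴ = 55.46
Step 5: 17.1 × 1.342⁵ = 74.43
Step 6: 17.1 × 1.342⁶ = 99.89
Step 7: 17.1 × 1.342⁷ = 134.05

17.10px, 22.95px, 30.80px, 41.33px, 55.46px, 74.43px, 99.89px, 134.05px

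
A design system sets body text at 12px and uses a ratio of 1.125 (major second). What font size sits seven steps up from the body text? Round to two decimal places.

27.37px

Each step on a modular scale multiplies by the ratio, so the size n steps from the base is base × ratioⁿ.
12.0 × 1.125⁷ = 12.0 × 2.28070 ≈ 27.37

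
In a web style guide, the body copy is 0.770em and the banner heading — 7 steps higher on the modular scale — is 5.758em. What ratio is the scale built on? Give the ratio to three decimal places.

The ratio satisfies 0.770 × r⁷ = 5.758, so r = (5.758 / 0.770)^(1/7).
r = 7.4779^(1/7) ≈ 1.3330

1.333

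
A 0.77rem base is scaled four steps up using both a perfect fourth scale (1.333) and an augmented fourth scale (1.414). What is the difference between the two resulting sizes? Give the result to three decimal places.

Perfect fourth: 0.77 × 1.333⁴ = 2.43115rem
Augmented fourth: 0.77 × 1.414⁴ = 3.07814rem
Difference: 3.07814 − 2.43115 = 0.64699rem

0.647rem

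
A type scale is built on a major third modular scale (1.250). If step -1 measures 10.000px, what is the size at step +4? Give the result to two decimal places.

30.52px

10.000 × 1.250⁵ = 10.000 × 3.05176 ≈ 30.518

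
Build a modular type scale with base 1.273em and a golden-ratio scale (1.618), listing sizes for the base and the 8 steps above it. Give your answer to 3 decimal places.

1.273em, 2.060em, 3.333em, 5.392em, 8.725em, 14.116em, 22.840em, 36.955em, 59.794em

Step 0: 1.273em
Step 1: 1.273 × 1.618 = 2.060
Step 2: 1.273 × 1.618² = 3.333
Step 3: 1.273 × 1.618³ = 5.392
Step 4: 1.273 × 1.618⁴ = 8.725
Step 5: 1.273 × 1.618⁵ = 14.116
Step 6: 1.273 × 1.618⁶ = 22.840
Step 7: 1.273 × 1.618⁷ = 36.955
Step 8: 1.273 × 1.618⁸ = 59.794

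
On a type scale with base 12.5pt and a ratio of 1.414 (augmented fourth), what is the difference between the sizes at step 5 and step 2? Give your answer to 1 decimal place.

45.7pt

Step 2: 12.5 × 1.414² = 24.992pt
Step 5: 12.5 × 1.414⁵ = 70.657pt
Difference: 70.657 − 24.992 = 45.665pt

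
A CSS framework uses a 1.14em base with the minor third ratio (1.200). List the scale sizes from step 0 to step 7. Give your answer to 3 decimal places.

1.140em, 1.368em, 1.642em, 1.970em, 2.364em, 2.837em, 3.404em, 4.085em

Step 0: 1.14em
Step 1: 1.14 × 1.200 = 1.368
Step 2: 1.14 × 1.200² = 1.642
Step 3: 1.14 × 1.200³ = 1.970
Step 4: 1.14 × 1.200⁴ = 2.364
Step 5: 1.14 × 1.200⁵ = 2.837
Step 6: 1.14 × 1.200⁶ = 3.404
Step 7: 1.14 × 1.200⁷ = 4.085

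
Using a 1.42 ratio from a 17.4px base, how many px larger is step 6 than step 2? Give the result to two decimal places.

Step 2: 17.4 × 1.42² = 35.0854px
Step 6: 17.4 × 1.42⁶ = 142.6525px
Difference: 142.6525 − 35.0854 = 107.5671px

107.57px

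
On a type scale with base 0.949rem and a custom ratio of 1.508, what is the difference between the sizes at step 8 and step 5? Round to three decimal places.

Step 5: 0.949 × 1.508⁵ = 7.40070rem
Step 8: 0.949 × 1.508⁸ = 25.37914rem
Difference: 25.37914 − 7.40070 = 17.97844rem

17.978rem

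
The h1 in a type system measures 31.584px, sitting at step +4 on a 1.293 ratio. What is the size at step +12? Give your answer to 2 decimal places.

31.584 × 1.293⁸ = 31.584 × 7.81247 ≈ 246.749

246.75px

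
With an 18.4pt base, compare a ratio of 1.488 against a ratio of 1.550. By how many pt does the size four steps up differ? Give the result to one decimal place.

At 1.488: 18.4 × 1.488⁴ = 90.205pt
At 1.550: 18.4 × 1.550⁴ = 106.205pt
Difference: 106.205 − 90.205 = 16.000pt

16.0pt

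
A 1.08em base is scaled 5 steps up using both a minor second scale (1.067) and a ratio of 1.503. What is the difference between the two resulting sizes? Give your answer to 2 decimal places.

6.79em

Minor second: 1.08 × 1.067⁵ = 1.4936em
At 1.503: 1.08 × 1.503⁵ = 8.2836em
Difference: 8.2836 − 1.4936 = 6.7900em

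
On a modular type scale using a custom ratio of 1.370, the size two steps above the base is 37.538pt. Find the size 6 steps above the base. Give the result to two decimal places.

Moving from step +2 to step +6 is 4 steps up, so multiply by r⁴.
37.538 × 1.370⁴ = 37.538 × 3.52275 ≈ 132.237

132.24pt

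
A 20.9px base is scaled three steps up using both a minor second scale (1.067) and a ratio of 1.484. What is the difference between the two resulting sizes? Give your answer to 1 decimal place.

Minor second: 20.9 × 1.067³ = 25.389px
At 1.484: 20.9 × 1.484³ = 68.304px
Difference: 68.304 − 25.389 = 42.915px

42.9px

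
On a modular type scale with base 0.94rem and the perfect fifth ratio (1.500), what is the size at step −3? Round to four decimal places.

0.2785rem

0.94 ÷ 1.500³ = 0.94 ÷ 3.37500 ≈ 0.2785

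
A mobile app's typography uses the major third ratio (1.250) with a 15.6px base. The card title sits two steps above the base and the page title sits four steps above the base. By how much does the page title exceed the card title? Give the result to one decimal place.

13.7px

Step 2: 15.6 × 1.250² = 24.375px
Step 4: 15.6 × 1.250⁴ = 38.086px
Difference: 38.086 − 24.375 = 13.711px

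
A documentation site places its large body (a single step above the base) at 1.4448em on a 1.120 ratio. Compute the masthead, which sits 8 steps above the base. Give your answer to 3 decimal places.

1.4448 × 1.120⁷ = 1.4448 × 2.21068 ≈ 3.194

3.194em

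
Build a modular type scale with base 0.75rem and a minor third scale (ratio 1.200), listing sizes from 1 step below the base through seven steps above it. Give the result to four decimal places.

0.6250rem, 0.7500rem, 0.9000rem, 1.0800rem, 1.2960rem, 1.5552rem, 1.8662rem, 2.2395rem, 2.6874rem

Step -1: 0.75 ÷ 1.200 = 0.6250
Step 0: 0.75rem
Step 1: 0.75 × 1.200 = 0.9000
Step 2: 0.75 × 1.200² = 1.0800
Step 3: 0.75 × 1.200³ = 1.2960
Step 4: 0.75 × 1.200⁴ = 1.5552
Step 5: 0.75 × 1.200⁵ = 1.8662
Step 6: 0.75 × 1.200⁶ = 2.2395
Step 7: 0.75 × 1.200⁷ = 2.6874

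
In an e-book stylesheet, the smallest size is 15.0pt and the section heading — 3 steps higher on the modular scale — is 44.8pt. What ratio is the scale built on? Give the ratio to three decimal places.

The ratio satisfies 15.0 × r³ = 44.8, so r = (44.8 / 15.0)^(1/3).
r = 2.9867^(1/3) ≈ 1.4401

1.440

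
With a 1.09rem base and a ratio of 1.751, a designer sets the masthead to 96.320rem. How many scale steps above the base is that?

1.751ⁿ = 96.320 / 1.09 = 88.3670
n = ln(88.3670) / ln(1.751) = 4.4815 / 0.5602 ≈ 8.00

8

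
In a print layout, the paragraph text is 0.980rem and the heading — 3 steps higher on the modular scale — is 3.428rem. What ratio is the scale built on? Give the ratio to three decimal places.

1.518

r³ = 3.428 / 0.980, so r = (3.428/0.980)^(1/3).
r = 3.4980^(1/3) ≈ 1.5180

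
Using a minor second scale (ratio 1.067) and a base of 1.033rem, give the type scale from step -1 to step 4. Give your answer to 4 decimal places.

Step -1: 1.033 ÷ 1.067 = 0.9681
Step 0: 1.033rem
Step 1: 1.033 × 1.067 = 1.1022
Step 2: 1.033 × 1.067² = 1.1761
Step 3: 1.033 × 1.067³ = 1.2549
Step 4: 1.033 × 1.067⁴ = 1.3389

0.9681rem, 1.0330rem, 1.1022rem, 1.1761rem, 1.2549rem, 1.3389rem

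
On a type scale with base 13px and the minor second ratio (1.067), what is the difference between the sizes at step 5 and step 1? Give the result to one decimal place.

Step 1: 13.0 × 1.067 = 13.871px
Step 5: 13.0 × 1.067⁵ = 17.979px
Difference: 17.979 − 13.871 = 4.108px

4.1px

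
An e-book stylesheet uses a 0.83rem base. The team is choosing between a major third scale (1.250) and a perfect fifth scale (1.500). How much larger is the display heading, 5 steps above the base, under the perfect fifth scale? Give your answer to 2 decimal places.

3.77rem

Major third: 0.83 × 1.250⁵ = 2.5330rem
Perfect fifth: 0.83 × 1.500⁵ = 6.3028rem
Difference: 6.3028 − 2.5330 = 3.7698rem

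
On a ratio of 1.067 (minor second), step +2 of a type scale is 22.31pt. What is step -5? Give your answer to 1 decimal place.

The gap is -5 − (2) = -7 steps, so the factor is 1.067^-7.
22.31 ÷ 1.067⁷ = 22.31 ÷ 1.57453 ≈ 14.169

14.2pt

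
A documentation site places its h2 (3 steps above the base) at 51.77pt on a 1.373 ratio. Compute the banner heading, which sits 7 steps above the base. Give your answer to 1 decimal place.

184.0pt

51.77 × 1.373⁴ = 51.77 × 3.55371 ≈ 183.976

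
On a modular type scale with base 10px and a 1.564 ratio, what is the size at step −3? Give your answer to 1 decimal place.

2.6px

10.0 ÷ 1.564³ = 10.0 ÷ 3.82569 ≈ 2.61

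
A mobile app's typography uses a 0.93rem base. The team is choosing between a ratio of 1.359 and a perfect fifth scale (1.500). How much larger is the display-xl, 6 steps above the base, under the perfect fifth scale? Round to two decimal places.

At 1.359: 0.93 × 1.359⁶ = 5.8587rem
Perfect fifth: 0.93 × 1.500⁶ = 10.5933rem
Difference: 10.5933 − 5.8587 = 4.7346rem

4.73rem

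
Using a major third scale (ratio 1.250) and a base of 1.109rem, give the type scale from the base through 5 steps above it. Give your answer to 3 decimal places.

Step 0: 1.109rem
Step 1: 1.109 × 1.250 = 1.386
Step 2: 1.109 × 1.250² = 1.733
Step 3: 1.109 × 1.250³ = 2.166
Step 4: 1.109 × 1.250⁴ = 2.708
Step 5: 1.109 × 1.250⁵ = 3.384

1.109rem, 1.386rem, 1.733rem, 2.166rem, 2.708rem, 3.384rem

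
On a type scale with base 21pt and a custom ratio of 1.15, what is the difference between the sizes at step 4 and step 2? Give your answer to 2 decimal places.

Step 2: 21.0 × 1.15² = 27.7725pt
Step 4: 21.0 × 1.15⁴ = 36.7291pt
Difference: 36.7291 − 27.7725 = 8.9566pt

8.96pt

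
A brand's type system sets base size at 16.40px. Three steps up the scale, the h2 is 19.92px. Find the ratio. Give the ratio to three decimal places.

1.067

The ratio satisfies 16.40 × r³ = 19.92, so r = (19.92 / 16.40)^(1/3).
r = 1.2146^(1/3) ≈ 1.0670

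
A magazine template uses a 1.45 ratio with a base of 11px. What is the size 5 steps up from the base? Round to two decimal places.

A modular type scale is a geometric sequence: sizeₙ = base × rⁿ.
11.0 × 1.45⁵ = 11.0 × 6.40973 ≈ 70.51

70.51px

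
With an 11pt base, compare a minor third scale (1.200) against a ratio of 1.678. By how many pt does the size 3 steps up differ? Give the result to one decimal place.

Minor third: 11.0 × 1.200³ = 19.008pt
At 1.678: 11.0 × 1.678³ = 51.972pt
Difference: 51.972 − 19.008 = 32.964pt

33.0pt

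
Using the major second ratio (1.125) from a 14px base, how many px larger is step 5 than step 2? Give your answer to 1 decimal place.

7.5px

Step 2: 14.0 × 1.125² = 17.719px
Step 5: 14.0 × 1.125⁵ = 25.228px
Difference: 25.228 − 17.719 = 7.509px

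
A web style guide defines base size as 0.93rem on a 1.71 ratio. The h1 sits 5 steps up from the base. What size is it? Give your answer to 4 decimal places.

13.5976rem

0.93 × 1.71⁵ = 0.93 × 14.62112 ≈ 13.5976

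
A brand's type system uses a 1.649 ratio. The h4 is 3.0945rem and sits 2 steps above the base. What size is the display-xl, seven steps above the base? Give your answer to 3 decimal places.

37.731rem

3.0945 × 1.649⁵ = 3.0945 × 12.19280 ≈ 37.731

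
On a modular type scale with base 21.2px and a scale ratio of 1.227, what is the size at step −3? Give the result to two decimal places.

21.2 ÷ 1.227³ = 21.2 ÷ 1.84728 ≈ 11.48

11.48px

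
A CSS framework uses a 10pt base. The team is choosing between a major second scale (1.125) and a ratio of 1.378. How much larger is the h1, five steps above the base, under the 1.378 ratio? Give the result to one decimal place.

Major second: 10.0 × 1.125⁵ = 18.020pt
At 1.378: 10.0 × 1.378⁵ = 49.687pt
Difference: 49.687 − 18.020 = 31.667pt

31.7pt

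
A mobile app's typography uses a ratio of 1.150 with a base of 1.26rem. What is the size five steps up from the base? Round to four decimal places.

A modular type scale is a geometric sequence: sizeₙ = base × rⁿ.
1.26 × 1.150⁵ = 1.26 × 2.01136 ≈ 2.5343

2.5343rem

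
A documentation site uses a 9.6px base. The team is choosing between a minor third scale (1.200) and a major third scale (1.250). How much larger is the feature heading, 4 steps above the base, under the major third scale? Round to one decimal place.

Minor third: 9.6 × 1.200⁴ = 19.907px
Major third: 9.6 × 1.250⁴ = 23.438px
Difference: 23.438 − 19.907 = 3.531px

3.5px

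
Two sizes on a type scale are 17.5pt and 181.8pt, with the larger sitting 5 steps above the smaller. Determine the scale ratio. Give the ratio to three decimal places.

1.597

The ratio satisfies 17.5 × r⁵ = 181.8, so r = (181.8 / 17.5)^(1/5).
r = 10.3886^(1/5) ≈ 1.5970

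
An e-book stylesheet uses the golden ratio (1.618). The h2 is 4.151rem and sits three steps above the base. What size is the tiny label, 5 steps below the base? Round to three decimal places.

0.088rem

The gap is -5 − (3) = -8 steps, so the factor is 1.618^-8.
4.151 ÷ 1.618⁸ = 4.151 ÷ 46.97082 ≈ 0.088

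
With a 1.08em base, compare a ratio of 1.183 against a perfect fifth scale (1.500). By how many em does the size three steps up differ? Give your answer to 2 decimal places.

At 1.183: 1.08 × 1.183³ = 1.7880em
Perfect fifth: 1.08 × 1.500³ = 3.6450em
Difference: 3.6450 − 1.7880 = 1.8570em

1.86em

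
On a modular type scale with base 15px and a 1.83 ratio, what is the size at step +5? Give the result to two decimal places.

307.86px

Each step on a modular scale multiplies by the ratio, so the size n steps from the base is base × ratioⁿ.
15.0 × 1.83⁵ = 15.0 × 20.52369 ≈ 307.86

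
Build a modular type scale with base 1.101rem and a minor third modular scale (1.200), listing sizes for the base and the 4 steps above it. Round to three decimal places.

Step 0: 1.101rem
Step 1: 1.101 × 1.200 = 1.321
Step 2: 1.101 × 1.200² = 1.585
Step 3: 1.101 × 1.200³ = 1.903
Step 4: 1.101 × 1.200⁴ = 2.283

1.101rem, 1.321rem, 1.585rem, 1.903rem, 2.283rem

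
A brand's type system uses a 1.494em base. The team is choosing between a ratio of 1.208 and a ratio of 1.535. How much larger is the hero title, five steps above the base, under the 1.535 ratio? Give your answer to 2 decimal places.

At 1.208: 1.494 × 1.208⁵ = 3.8431em
At 1.535: 1.494 × 1.535⁵ = 12.7319em
Difference: 12.7319 − 3.8431 = 8.8888em

8.89em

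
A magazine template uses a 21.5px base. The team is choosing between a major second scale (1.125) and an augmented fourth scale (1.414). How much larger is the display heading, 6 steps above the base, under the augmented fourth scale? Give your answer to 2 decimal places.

128.26px

Major second: 21.5 × 1.125⁶ = 43.5867px
Augmented fourth: 21.5 × 1.414⁶ = 171.8442px
Difference: 171.8442 − 43.5867 = 128.2575px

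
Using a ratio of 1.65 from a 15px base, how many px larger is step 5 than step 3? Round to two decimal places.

116.07px

Step 3: 15.0 × 1.65³ = 67.3819px
Step 5: 15.0 × 1.65⁵ = 183.4472px
Difference: 183.4472 − 67.3819 = 116.0653px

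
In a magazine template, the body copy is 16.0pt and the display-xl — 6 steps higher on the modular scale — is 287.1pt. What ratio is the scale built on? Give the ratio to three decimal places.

The ratio satisfies 16.0 × r⁶ = 287.1, so r = (287.1 / 16.0)^(1/6).
r = 17.9438^(1/6) ≈ 1.6180

1.618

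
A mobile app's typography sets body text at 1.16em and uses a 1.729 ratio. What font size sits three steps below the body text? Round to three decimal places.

0.224em

1.16 ÷ 1.729³ = 1.16 ÷ 5.16874 ≈ 0.224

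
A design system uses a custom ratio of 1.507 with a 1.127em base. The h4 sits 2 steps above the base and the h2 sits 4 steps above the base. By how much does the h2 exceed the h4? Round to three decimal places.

3.253em

Step 2: 1.127 × 1.507² = 2.55947em
Step 4: 1.127 × 1.507⁴ = 5.81269em
Difference: 5.81269 − 2.55947 = 3.25322em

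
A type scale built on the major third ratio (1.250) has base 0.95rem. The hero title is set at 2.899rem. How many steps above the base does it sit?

1.250ⁿ = 2.899 / 0.95 = 3.0516
n = ln(3.0516) / ln(1.250) = 1.1157 / 0.2231 ≈ 5.00

5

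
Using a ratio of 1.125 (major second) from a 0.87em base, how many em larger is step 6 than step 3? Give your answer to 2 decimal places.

0.53em

Step 3: 0.87 × 1.125³ = 1.2387em
Step 6: 0.87 × 1.125⁶ = 1.7637em
Difference: 1.7637 − 1.2387 = 0.5250em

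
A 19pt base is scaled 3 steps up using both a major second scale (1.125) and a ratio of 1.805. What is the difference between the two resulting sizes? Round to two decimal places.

84.68pt

Major second: 19.0 × 1.125³ = 27.0527pt
At 1.805: 19.0 × 1.805³ = 111.7340pt
Difference: 111.7340 − 27.0527 = 84.6813pt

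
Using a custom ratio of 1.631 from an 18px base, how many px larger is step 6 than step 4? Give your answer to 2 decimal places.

211.47px

Step 4: 18.0 × 1.631⁴ = 127.3762px
Step 6: 18.0 × 1.631⁶ = 338.8412px
Difference: 338.8412 − 127.3762 = 211.4650px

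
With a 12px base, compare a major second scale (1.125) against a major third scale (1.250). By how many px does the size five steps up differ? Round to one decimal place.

15.0px

Major second: 12.0 × 1.125⁵ = 21.624px
Major third: 12.0 × 1.250⁵ = 36.621px
Difference: 36.621 − 21.624 = 14.997px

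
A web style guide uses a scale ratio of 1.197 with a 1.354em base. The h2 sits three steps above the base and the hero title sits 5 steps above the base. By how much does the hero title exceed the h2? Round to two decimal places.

1.01em

Step 3: 1.354 × 1.197³ = 2.3222em
Step 5: 1.354 × 1.197⁵ = 3.3273em
Difference: 3.3273 − 2.3222 = 1.0051em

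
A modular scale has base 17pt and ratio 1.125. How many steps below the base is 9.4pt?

1.125ⁿ = 17 / 9.4 = 1.8085
n = ln(1.8085) / ln(1.125) = 0.5925 / 0.1178 ≈ 5.03

5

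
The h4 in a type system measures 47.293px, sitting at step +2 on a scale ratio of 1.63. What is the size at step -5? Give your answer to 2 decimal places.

47.293 ÷ 1.63⁷ = 47.293 ÷ 30.57125 ≈ 1.547

1.55px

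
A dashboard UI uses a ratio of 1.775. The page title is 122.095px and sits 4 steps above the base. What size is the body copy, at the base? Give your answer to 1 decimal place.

12.3px

Moving from step +4 to step +0 is 4 steps down, so divide by r⁴.
122.095 ÷ 1.775⁴ = 122.095 ÷ 9.92644 ≈ 12.300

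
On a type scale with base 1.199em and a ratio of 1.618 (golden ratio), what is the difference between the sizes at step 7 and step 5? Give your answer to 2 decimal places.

Step 5: 1.199 × 1.618⁵ = 13.2957em
Step 7: 1.199 × 1.618⁷ = 34.8072em
Difference: 34.8072 − 13.2957 = 21.5115em

21.51em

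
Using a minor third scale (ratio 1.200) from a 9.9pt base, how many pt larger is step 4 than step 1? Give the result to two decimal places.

8.65pt

Step 1: 9.9 × 1.200 = 11.8800pt
Step 4: 9.9 × 1.200⁴ = 20.5286pt
Difference: 20.5286 − 11.8800 = 8.6486pt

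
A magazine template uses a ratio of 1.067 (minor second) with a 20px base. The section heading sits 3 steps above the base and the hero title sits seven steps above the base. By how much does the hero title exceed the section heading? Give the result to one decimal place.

7.2px

Step 3: 20.0 × 1.067³ = 24.295px
Step 7: 20.0 × 1.067⁷ = 31.491px
Difference: 31.491 − 24.295 = 7.196px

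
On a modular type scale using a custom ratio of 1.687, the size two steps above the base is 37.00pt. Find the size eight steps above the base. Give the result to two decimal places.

852.89pt

37.00 × 1.687⁶ = 37.00 × 23.05104 ≈ 852.888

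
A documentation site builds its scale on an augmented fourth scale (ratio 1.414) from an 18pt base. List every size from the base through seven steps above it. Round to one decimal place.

18.0pt, 25.5pt, 36.0pt, 50.9pt, 72.0pt, 101.7pt, 143.9pt, 203.4pt

Step 0: 18pt
Step 1: 18.0 × 1.414 = 25.5
Step 2: 18.0 × 1.414² = 36.0
Step 3: 18.0 × 1.414³ = 50.9
Step 4: 18.0 × 1.414⁴ = 72.0
Step 5: 18.0 × 1.414⁵ = 101.7
Step 6: 18.0 × 1.414⁶ = 143.9
Step 7: 18.0 × 1.414⁷ = 203.4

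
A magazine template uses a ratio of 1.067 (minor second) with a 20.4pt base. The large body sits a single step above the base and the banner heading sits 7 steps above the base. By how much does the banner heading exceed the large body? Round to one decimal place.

Step 1: 20.4 × 1.067 = 21.767pt
Step 7: 20.4 × 1.067⁷ = 32.120pt
Difference: 32.120 − 21.767 = 10.353pt

10.4pt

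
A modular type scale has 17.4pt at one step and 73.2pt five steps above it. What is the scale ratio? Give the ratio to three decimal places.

1.333

r⁵ = 73.2 / 17.4, so r = (73.2/17.4)^(1/5).
r = 4.2069^(1/5) ≈ 1.3329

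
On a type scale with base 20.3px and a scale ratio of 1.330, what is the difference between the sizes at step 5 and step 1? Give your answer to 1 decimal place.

57.5px

Step 1: 20.3 × 1.330 = 26.999px
Step 5: 20.3 × 1.330⁵ = 84.480px
Difference: 84.480 − 26.999 = 57.481px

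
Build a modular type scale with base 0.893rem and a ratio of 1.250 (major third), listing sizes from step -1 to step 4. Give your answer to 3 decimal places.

0.714rem, 0.893rem, 1.116rem, 1.395rem, 1.744rem, 2.180rem

Step -1: 0.893 ÷ 1.250 = 0.714
Step 0: 0.893rem
Step 1: 0.893 × 1.250 = 1.116
Step 2: 0.893 × 1.250² = 1.395
Step 3: 0.893 × 1.250³ = 1.744
Step 4: 0.893 × 1.250⁴ = 2.180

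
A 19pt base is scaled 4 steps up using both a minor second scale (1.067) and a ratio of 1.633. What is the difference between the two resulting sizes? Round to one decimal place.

110.5pt

Minor second: 19.0 × 1.067⁴ = 24.627pt
At 1.633: 19.0 × 1.633⁴ = 135.113pt
Difference: 135.113 − 24.627 = 110.486pt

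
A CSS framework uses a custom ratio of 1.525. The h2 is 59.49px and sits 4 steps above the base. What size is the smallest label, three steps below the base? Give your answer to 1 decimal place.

3.1px

Moving from step +4 to step -3 is 7 steps down, so divide by r⁷.
59.49 ÷ 1.525⁷ = 59.49 ÷ 19.18178 ≈ 3.101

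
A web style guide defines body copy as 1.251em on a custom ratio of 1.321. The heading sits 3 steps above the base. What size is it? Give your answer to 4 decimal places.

2.8838em

Every step multiplies by the scale ratio.
1.251 × 1.321³ = 1.251 × 2.30520 ≈ 2.8838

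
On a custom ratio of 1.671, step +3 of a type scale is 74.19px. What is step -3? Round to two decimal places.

74.19 ÷ 1.671⁶ = 74.19 ÷ 21.77001 ≈ 3.408

3.41px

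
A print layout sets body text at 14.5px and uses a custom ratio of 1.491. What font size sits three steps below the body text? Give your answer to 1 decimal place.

Every step multiplies by the scale ratio.
14.5 ÷ 1.491³ = 14.5 ÷ 3.31461 ≈ 4.37

4.4px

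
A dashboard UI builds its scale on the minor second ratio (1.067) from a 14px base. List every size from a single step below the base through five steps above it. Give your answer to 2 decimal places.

13.12px, 14.00px, 14.94px, 15.94px, 17.01px, 18.15px, 19.36px

Step -1: 14.0 ÷ 1.067 = 13.12
Step 0: 14px
Step 1: 14.0 × 1.067 = 14.94
Step 2: 14.0 × 1.067² = 15.94
Step 3: 14.0 × 1.067³ = 17.01
Step 4: 14.0 × 1.067⁴ = 18.15
Step 5: 14.0 × 1.067⁵ = 19.36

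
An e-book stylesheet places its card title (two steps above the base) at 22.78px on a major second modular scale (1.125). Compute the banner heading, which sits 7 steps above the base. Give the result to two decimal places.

41.05px

22.78 × 1.125⁵ = 22.78 × 1.80203 ≈ 41.050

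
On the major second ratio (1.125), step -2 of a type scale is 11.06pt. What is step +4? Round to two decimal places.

The gap is 4 − (-2) = 6 steps, so the factor is 1.125^6.
11.06 × 1.125⁶ = 11.06 × 2.02729 ≈ 22.422

22.42pt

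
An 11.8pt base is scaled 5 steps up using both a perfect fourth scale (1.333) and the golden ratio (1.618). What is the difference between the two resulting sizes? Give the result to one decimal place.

Perfect fourth: 11.8 × 1.333⁵ = 49.663pt
Golden ratio: 11.8 × 1.618⁵ = 130.850pt
Difference: 130.850 − 49.663 = 81.187pt

81.2pt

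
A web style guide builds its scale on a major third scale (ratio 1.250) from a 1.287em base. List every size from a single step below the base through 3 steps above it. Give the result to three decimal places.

Step -1: 1.287 ÷ 1.250 = 1.030
Step 0: 1.287em
Step 1: 1.287 × 1.250 = 1.609
Step 2: 1.287 × 1.250² = 2.011
Step 3: 1.287 × 1.250³ = 2.514

1.030em, 1.287em, 1.609em, 2.011em, 2.514em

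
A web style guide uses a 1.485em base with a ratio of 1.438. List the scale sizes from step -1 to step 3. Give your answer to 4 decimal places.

Step -1: 1.485 ÷ 1.438 = 1.0327
Step 0: 1.485em
Step 1: 1.485 × 1.438 = 2.1354
Step 2: 1.485 × 1.438² = 3.0707
Step 3: 1.485 × 1.438³ = 4.4157

1.0327em, 1.4850em, 2.1354em, 3.0707em, 4.4157em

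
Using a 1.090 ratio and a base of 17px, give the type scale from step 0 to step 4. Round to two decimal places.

17.00px, 18.53px, 20.20px, 22.02px, 24.00px

Step 0: 17px
Step 1: 17.0 × 1.090 = 18.53
Step 2: 17.0 × 1.090² = 20.20
Step 3: 17.0 × 1.090³ = 22.02
Step 4: 17.0 × 1.090⁴ = 24.00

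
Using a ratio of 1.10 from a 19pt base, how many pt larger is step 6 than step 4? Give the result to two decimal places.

Step 4: 19.0 × 1.10⁴ = 27.8179pt
Step 6: 19.0 × 1.10⁶ = 33.6597pt
Difference: 33.6597 − 27.8179 = 5.8418pt

5.84pt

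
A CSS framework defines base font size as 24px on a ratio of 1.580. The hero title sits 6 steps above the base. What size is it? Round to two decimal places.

24.0 × 1.580⁶ = 24.0 × 15.55760 ≈ 373.38

373.38px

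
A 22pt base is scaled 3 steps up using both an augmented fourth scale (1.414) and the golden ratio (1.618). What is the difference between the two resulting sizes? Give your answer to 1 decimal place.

Augmented fourth: 22.0 × 1.414³ = 62.197pt
Golden ratio: 22.0 × 1.618³ = 93.188pt
Difference: 93.188 − 62.197 = 30.991pt

31.0pt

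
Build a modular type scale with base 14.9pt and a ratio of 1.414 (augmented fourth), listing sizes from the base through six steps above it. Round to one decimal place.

14.9pt, 21.1pt, 29.8pt, 42.1pt, 59.6pt, 84.2pt, 119.1pt

Step 0: 14.9pt
Step 1: 14.9 × 1.414 = 21.1
Step 2: 14.9 × 1.414² = 29.8
Step 3: 14.9 × 1.414³ = 42.1
Step 4: 14.9 × 1.414⁴ = 59.6
Step 5: 14.9 × 1.414⁵ = 84.2
Step 6: 14.9 × 1.414⁶ = 119.1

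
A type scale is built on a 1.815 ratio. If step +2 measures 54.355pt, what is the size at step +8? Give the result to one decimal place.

The gap is 8 − (2) = 6 steps, so the factor is 1.815^6.
54.355 × 1.815⁶ = 54.355 × 35.74866 ≈ 1943.118

1943.1pt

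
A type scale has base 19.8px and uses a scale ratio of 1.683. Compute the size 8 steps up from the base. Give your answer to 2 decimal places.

1274.49px

19.8 × 1.683⁸ = 19.8 × 64.36843 ≈ 1274.49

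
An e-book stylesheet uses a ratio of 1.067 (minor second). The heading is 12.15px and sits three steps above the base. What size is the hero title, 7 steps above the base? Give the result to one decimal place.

15.7px

12.15 × 1.067⁴ = 12.15 × 1.29616 ≈ 15.748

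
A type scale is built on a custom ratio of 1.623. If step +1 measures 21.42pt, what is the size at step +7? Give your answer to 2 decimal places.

Moving from step +1 to step +7 is 6 steps up, so multiply by r⁶.
21.42 × 1.623⁶ = 21.42 × 18.27726 ≈ 391.499

391.50pt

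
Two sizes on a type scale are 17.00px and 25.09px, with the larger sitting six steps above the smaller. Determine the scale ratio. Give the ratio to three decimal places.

1.067

The ratio satisfies 17.00 × r⁶ = 25.09, so r = (25.09 / 17.00)^(1/6).
r = 1.4759^(1/6) ≈ 1.0670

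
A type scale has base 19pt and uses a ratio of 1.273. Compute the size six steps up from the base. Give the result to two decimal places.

19.0 × 1.273⁶ = 19.0 × 4.25569 ≈ 80.86

80.86pt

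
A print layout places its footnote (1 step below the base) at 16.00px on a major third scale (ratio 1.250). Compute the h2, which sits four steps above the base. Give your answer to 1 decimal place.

48.8px

The gap is 4 − (-1) = 5 steps, so the factor is 1.250^5.
16.00 × 1.250⁵ = 16.00 × 3.05176 ≈ 48.828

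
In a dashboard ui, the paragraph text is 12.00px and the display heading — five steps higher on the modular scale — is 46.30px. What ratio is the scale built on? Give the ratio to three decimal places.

The ratio satisfies 12.00 × r⁵ = 46.30, so r = (46.30 / 12.00)^(1/5).
r = 3.8583^(1/5) ≈ 1.3100

1.310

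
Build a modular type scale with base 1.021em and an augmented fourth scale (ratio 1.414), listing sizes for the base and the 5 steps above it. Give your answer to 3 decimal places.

Step 0: 1.021em
Step 1: 1.021 × 1.414 = 1.444
Step 2: 1.021 × 1.414² = 2.041
Step 3: 1.021 × 1.414³ = 2.887
Step 4: 1.021 × 1.414⁴ = 4.082
Step 5: 1.021 × 1.414⁵ = 5.771

1.021em, 1.444em, 2.041em, 2.887em, 4.082em, 5.771em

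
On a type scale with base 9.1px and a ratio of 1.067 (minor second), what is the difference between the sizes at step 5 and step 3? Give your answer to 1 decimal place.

Step 3: 9.1 × 1.067³ = 11.054px
Step 5: 9.1 × 1.067⁵ = 12.585px
Difference: 12.585 − 11.054 = 1.531px

1.5px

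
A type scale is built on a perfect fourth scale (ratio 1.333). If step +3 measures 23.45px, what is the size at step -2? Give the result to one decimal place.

23.45 ÷ 1.333⁵ = 23.45 ÷ 4.20873 ≈ 5.572

5.6px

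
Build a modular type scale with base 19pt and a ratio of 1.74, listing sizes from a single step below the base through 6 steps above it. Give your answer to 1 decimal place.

Step -1: 19.0 ÷ 1.74 = 10.9
Step 0: 19pt
Step 1: 19.0 × 1.74 = 33.1
Step 2: 19.0 × 1.74² = 57.5
Step 3: 19.0 × 1.74³ = 100.1
Step 4: 19.0 × 1.74⁴ = 174.2
Step 5: 19.0 × 1.74⁵ = 303.0
Step 6: 19.0 × 1.74⁶ = 527.3

10.9pt, 19.0pt, 33.1pt, 57.5pt, 100.1pt, 174.2pt, 303.0pt, 527.3pt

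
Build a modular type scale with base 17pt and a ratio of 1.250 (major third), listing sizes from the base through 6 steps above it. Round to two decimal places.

Step 0: 17pt
Step 1: 17.0 × 1.250 = 21.25
Step 2: 17.0 × 1.250² = 26.56
Step 3: 17.0 × 1.250³ = 33.20
Step 4: 17.0 × 1.250⁴ = 41.50
Step 5: 17.0 × 1.250⁵ = 51.88
Step 6: 17.0 × 1.250⁶ = 64.85

17.00pt, 21.25pt, 26.56pt, 33.20pt, 41.50pt, 51.88pt, 64.85pt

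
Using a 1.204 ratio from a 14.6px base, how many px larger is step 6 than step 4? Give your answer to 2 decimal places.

13.79px

Step 4: 14.6 × 1.204⁴ = 30.6802px
Step 6: 14.6 × 1.204⁶ = 44.4746px
Difference: 44.4746 − 30.6802 = 13.7944px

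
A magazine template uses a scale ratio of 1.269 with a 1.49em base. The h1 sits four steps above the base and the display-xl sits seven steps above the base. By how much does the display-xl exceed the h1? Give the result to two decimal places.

Step 4: 1.49 × 1.269⁴ = 3.8640em
Step 7: 1.49 × 1.269⁷ = 7.8962em
Difference: 7.8962 − 3.8640 = 4.0322em

4.03em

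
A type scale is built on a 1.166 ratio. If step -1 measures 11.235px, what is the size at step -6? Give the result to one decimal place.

11.235 ÷ 1.166⁵ = 11.235 ÷ 2.15523 ≈ 5.213

5.2px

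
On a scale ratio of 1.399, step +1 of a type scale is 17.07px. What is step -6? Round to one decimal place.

The gap is -6 − (1) = -7 steps, so the factor is 1.399^-7.
17.07 ÷ 1.399⁷ = 17.07 ÷ 10.48876 ≈ 1.627

1.6px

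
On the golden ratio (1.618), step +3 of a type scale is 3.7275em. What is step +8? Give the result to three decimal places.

41.334em

3.7275 × 1.618⁵ = 3.7275 × 11.08901 ≈ 41.334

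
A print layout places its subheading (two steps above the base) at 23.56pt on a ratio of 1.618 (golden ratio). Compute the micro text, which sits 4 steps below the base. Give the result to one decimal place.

1.3pt

The gap is -4 − (2) = -6 steps, so the factor is 1.618^-6.
23.56 ÷ 1.618⁶ = 23.56 ÷ 17.94201 ≈ 1.313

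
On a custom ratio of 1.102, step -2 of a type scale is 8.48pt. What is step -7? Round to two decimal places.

The gap is -7 − (-2) = -5 steps, so the factor is 1.102^-5.
8.48 ÷ 1.102⁵ = 8.48 ÷ 1.62520 ≈ 5.218

5.22pt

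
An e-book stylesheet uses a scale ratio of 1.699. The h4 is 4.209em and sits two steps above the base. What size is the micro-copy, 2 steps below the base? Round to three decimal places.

Moving from step +2 to step -2 is 4 steps down, so divide by r⁴.
4.209 ÷ 1.699⁴ = 4.209 ÷ 8.33247 ≈ 0.505

0.505em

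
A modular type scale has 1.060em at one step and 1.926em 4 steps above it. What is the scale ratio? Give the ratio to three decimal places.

r⁴ = 1.926 / 1.060, so r = (1.926/1.060)^(1/4).
r = 1.8170^(1/4) ≈ 1.1610

1.161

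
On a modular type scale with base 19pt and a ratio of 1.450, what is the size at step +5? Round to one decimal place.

19.0 × 1.450⁵ = 19.0 × 6.40973 ≈ 121.78

121.8pt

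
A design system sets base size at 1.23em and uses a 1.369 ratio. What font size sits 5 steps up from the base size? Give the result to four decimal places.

1.23 × 1.369⁵ = 1.23 × 4.80858 ≈ 5.9146

5.9146em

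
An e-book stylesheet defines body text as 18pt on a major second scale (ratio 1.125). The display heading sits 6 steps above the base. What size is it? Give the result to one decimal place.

18.0 × 1.125⁶ = 18.0 × 2.02729 ≈ 36.49

36.5pt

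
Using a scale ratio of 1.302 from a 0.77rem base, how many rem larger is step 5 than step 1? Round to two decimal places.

Step 1: 0.77 × 1.302 = 1.0025rem
Step 5: 0.77 × 1.302⁵ = 2.8810rem
Difference: 2.8810 − 1.0025 = 1.8785rem

1.88rem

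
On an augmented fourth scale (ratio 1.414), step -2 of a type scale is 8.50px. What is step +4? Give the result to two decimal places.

67.94px

8.50 × 1.414⁶ = 8.50 × 7.99275 ≈ 67.938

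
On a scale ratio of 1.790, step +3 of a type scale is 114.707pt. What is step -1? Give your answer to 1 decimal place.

11.2pt

Moving from step +3 to step -1 is 4 steps down, so divide by r⁴.
114.707 ÷ 1.790⁴ = 114.707 ÷ 10.26626 ≈ 11.173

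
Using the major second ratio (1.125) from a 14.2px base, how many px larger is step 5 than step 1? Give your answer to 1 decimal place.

Step 1: 14.2 × 1.125 = 15.975px
Step 5: 14.2 × 1.125⁵ = 25.589px
Difference: 25.589 − 15.975 = 9.614px

9.6px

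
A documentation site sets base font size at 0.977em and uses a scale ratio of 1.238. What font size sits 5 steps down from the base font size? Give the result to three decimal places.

0.336em

A modular type scale is a geometric sequence: sizeₙ = base × rⁿ.
0.977 ÷ 1.238⁵ = 0.977 ÷ 2.90806 ≈ 0.336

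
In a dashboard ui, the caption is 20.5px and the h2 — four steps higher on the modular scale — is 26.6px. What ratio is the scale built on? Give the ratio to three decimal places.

1.067

The ratio satisfies 20.5 × r⁴ = 26.6, so r = (26.6 / 20.5)^(1/4).
r = 1.2976^(1/4) ≈ 1.0673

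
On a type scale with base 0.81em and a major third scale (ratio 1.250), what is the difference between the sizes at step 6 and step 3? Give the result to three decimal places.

Step 3: 0.81 × 1.250³ = 1.58203em
Step 6: 0.81 × 1.250⁶ = 3.08990em
Difference: 3.08990 − 1.58203 = 1.50787em

1.508em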